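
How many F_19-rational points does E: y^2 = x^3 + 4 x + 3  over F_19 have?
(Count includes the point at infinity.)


For each x in F_19, count y with y^2 = x^3 + 4 x + 3 mod 19:
  x = 2: RHS = 0, y in [0]  -> 1 point(s)
  x = 3: RHS = 4, y in [2, 17]  -> 2 point(s)
  x = 4: RHS = 7, y in [8, 11]  -> 2 point(s)
  x = 10: RHS = 17, y in [6, 13]  -> 2 point(s)
  x = 17: RHS = 6, y in [5, 14]  -> 2 point(s)
  x = 18: RHS = 17, y in [6, 13]  -> 2 point(s)
Affine points: 11. Add the point at infinity: total = 12.

#E(F_19) = 12


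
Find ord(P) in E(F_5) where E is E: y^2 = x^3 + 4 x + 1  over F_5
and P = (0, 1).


Compute successive multiples of P until we hit O:
  1P = (0, 1)
  2P = (4, 1)
  3P = (1, 4)
  4P = (3, 0)
  5P = (1, 1)
  6P = (4, 4)
  7P = (0, 4)
  8P = O

ord(P) = 8


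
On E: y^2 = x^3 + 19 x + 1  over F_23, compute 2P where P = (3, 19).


Doubling: s = (3 x1^2 + a) / (2 y1)
s = (3*3^2 + 19) / (2*19) mod 23 = 0
x3 = s^2 - 2 x1 mod 23 = 0^2 - 2*3 = 17
y3 = s (x1 - x3) - y1 mod 23 = 0 * (3 - 17) - 19 = 4

2P = (17, 4)


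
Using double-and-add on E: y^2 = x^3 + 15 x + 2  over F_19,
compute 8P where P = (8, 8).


k = 8 = 1000_2 (binary, LSB first: 0001)
Double-and-add from P = (8, 8):
  bit 0 = 0: acc unchanged = O
  bit 1 = 0: acc unchanged = O
  bit 2 = 0: acc unchanged = O
  bit 3 = 1: acc = O + (3, 6) = (3, 6)

8P = (3, 6)


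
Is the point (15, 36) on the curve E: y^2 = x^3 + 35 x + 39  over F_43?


Check whether y^2 = x^3 + 35 x + 39 (mod 43) for (x, y) = (15, 36).
LHS: y^2 = 36^2 mod 43 = 6
RHS: x^3 + 35 x + 39 = 15^3 + 35*15 + 39 mod 43 = 26
LHS != RHS

No, not on the curve


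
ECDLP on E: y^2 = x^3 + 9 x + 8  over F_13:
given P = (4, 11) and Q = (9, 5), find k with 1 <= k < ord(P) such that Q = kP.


Enumerate multiples of P until we hit Q = (9, 5):
  1P = (4, 11)
  2P = (9, 5)
Match found at i = 2.

k = 2


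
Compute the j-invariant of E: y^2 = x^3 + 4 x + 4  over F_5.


Delta = -16(4 a^3 + 27 b^2) mod 5 = 2
-1728 * (4 a)^3 = -1728 * (4*4)^3 mod 5 = 2
j = 2 * 2^(-1) mod 5 = 1

j = 1 (mod 5)


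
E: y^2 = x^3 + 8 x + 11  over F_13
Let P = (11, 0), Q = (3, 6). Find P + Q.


P != Q, so use the chord formula.
s = (y2 - y1) / (x2 - x1) = (6) / (5) mod 13 = 9
x3 = s^2 - x1 - x2 mod 13 = 9^2 - 11 - 3 = 2
y3 = s (x1 - x3) - y1 mod 13 = 9 * (11 - 2) - 0 = 3

P + Q = (2, 3)


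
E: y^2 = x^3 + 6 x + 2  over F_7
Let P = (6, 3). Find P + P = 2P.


Doubling: s = (3 x1^2 + a) / (2 y1)
s = (3*6^2 + 6) / (2*3) mod 7 = 5
x3 = s^2 - 2 x1 mod 7 = 5^2 - 2*6 = 6
y3 = s (x1 - x3) - y1 mod 7 = 5 * (6 - 6) - 3 = 4

2P = (6, 4)


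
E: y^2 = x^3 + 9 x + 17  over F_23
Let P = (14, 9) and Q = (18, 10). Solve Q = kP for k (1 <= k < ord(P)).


Enumerate multiples of P until we hit Q = (18, 10):
  1P = (14, 9)
  2P = (7, 20)
  3P = (4, 18)
  4P = (18, 13)
  5P = (15, 13)
  6P = (10, 7)
  7P = (5, 7)
  8P = (12, 17)
  9P = (13, 10)
  10P = (20, 20)
  11P = (16, 18)
  12P = (19, 3)
  13P = (8, 16)
  14P = (3, 5)
  15P = (1, 2)
  16P = (17, 0)
  17P = (1, 21)
  18P = (3, 18)
  19P = (8, 7)
  20P = (19, 20)
  21P = (16, 5)
  22P = (20, 3)
  23P = (13, 13)
  24P = (12, 6)
  25P = (5, 16)
  26P = (10, 16)
  27P = (15, 10)
  28P = (18, 10)
Match found at i = 28.

k = 28


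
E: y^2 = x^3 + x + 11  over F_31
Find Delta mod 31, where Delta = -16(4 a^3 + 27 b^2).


4 a^3 + 27 b^2 = 4*1^3 + 27*11^2 = 4 + 3267 = 3271
Delta = -16 * (3271) = -52336
Delta mod 31 = 23

Delta = 23 (mod 31)


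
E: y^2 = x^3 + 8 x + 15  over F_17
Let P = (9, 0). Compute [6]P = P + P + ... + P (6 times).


k = 6 = 110_2 (binary, LSB first: 011)
Double-and-add from P = (9, 0):
  bit 0 = 0: acc unchanged = O
  bit 1 = 1: acc = O + O = O
  bit 2 = 1: acc = O + O = O

6P = O


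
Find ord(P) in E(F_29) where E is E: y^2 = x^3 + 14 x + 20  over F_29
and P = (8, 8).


Compute successive multiples of P until we hit O:
  1P = (8, 8)
  2P = (17, 3)
  3P = (24, 17)
  4P = (4, 16)
  5P = (21, 18)
  6P = (9, 18)
  7P = (25, 25)
  8P = (26, 3)
  ... (continuing to 32P)
  32P = O

ord(P) = 32


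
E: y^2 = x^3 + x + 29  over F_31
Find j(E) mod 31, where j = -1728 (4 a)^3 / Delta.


Delta = -16(4 a^3 + 27 b^2) mod 31 = 6
-1728 * (4 a)^3 = -1728 * (4*1)^3 mod 31 = 16
j = 16 * 6^(-1) mod 31 = 13

j = 13 (mod 31)


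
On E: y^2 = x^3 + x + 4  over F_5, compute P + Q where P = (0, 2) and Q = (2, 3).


P != Q, so use the chord formula.
s = (y2 - y1) / (x2 - x1) = (1) / (2) mod 5 = 3
x3 = s^2 - x1 - x2 mod 5 = 3^2 - 0 - 2 = 2
y3 = s (x1 - x3) - y1 mod 5 = 3 * (0 - 2) - 2 = 2

P + Q = (2, 2)


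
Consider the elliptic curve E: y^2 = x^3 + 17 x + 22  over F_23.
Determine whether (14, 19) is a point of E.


Check whether y^2 = x^3 + 17 x + 22 (mod 23) for (x, y) = (14, 19).
LHS: y^2 = 19^2 mod 23 = 16
RHS: x^3 + 17 x + 22 = 14^3 + 17*14 + 22 mod 23 = 14
LHS != RHS

No, not on the curve


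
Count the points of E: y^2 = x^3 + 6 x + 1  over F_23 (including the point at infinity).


For each x in F_23, count y with y^2 = x^3 + 6 x + 1 mod 23:
  x = 0: RHS = 1, y in [1, 22]  -> 2 point(s)
  x = 1: RHS = 8, y in [10, 13]  -> 2 point(s)
  x = 3: RHS = 0, y in [0]  -> 1 point(s)
  x = 5: RHS = 18, y in [8, 15]  -> 2 point(s)
  x = 6: RHS = 0, y in [0]  -> 1 point(s)
  x = 7: RHS = 18, y in [8, 15]  -> 2 point(s)
  x = 8: RHS = 9, y in [3, 20]  -> 2 point(s)
  x = 9: RHS = 2, y in [5, 18]  -> 2 point(s)
  x = 10: RHS = 3, y in [7, 16]  -> 2 point(s)
  x = 11: RHS = 18, y in [8, 15]  -> 2 point(s)
  x = 14: RHS = 0, y in [0]  -> 1 point(s)
  x = 15: RHS = 16, y in [4, 19]  -> 2 point(s)
  x = 17: RHS = 2, y in [5, 18]  -> 2 point(s)
  x = 20: RHS = 2, y in [5, 18]  -> 2 point(s)
  x = 21: RHS = 4, y in [2, 21]  -> 2 point(s)
Affine points: 27. Add the point at infinity: total = 28.

#E(F_23) = 28


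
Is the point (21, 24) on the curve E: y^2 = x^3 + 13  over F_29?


Check whether y^2 = x^3 + 0 x + 13 (mod 29) for (x, y) = (21, 24).
LHS: y^2 = 24^2 mod 29 = 25
RHS: x^3 + 0 x + 13 = 21^3 + 0*21 + 13 mod 29 = 23
LHS != RHS

No, not on the curve


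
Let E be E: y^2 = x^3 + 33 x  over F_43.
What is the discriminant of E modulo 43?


4 a^3 + 27 b^2 = 4*33^3 + 27*0^2 = 143748 + 0 = 143748
Delta = -16 * (143748) = -2299968
Delta mod 43 = 16

Delta = 16 (mod 43)


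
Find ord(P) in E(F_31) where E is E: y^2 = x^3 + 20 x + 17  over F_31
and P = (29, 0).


Compute successive multiples of P until we hit O:
  1P = (29, 0)
  2P = O

ord(P) = 2


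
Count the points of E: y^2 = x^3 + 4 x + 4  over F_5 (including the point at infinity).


For each x in F_5, count y with y^2 = x^3 + 4 x + 4 mod 5:
  x = 0: RHS = 4, y in [2, 3]  -> 2 point(s)
  x = 1: RHS = 4, y in [2, 3]  -> 2 point(s)
  x = 2: RHS = 0, y in [0]  -> 1 point(s)
  x = 4: RHS = 4, y in [2, 3]  -> 2 point(s)
Affine points: 7. Add the point at infinity: total = 8.

#E(F_5) = 8


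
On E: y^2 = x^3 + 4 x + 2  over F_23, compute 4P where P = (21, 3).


k = 4 = 100_2 (binary, LSB first: 001)
Double-and-add from P = (21, 3):
  bit 0 = 0: acc unchanged = O
  bit 1 = 0: acc unchanged = O
  bit 2 = 1: acc = O + (4, 17) = (4, 17)

4P = (4, 17)


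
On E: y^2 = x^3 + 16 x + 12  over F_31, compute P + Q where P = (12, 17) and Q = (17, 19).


P != Q, so use the chord formula.
s = (y2 - y1) / (x2 - x1) = (2) / (5) mod 31 = 19
x3 = s^2 - x1 - x2 mod 31 = 19^2 - 12 - 17 = 22
y3 = s (x1 - x3) - y1 mod 31 = 19 * (12 - 22) - 17 = 10

P + Q = (22, 10)


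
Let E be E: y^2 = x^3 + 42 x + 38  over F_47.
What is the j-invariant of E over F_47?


Delta = -16(4 a^3 + 27 b^2) mod 47 = 33
-1728 * (4 a)^3 = -1728 * (4*42)^3 mod 47 = 31
j = 31 * 33^(-1) mod 47 = 28

j = 28 (mod 47)


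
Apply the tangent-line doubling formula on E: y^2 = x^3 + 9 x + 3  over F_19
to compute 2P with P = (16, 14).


Doubling: s = (3 x1^2 + a) / (2 y1)
s = (3*16^2 + 9) / (2*14) mod 19 = 4
x3 = s^2 - 2 x1 mod 19 = 4^2 - 2*16 = 3
y3 = s (x1 - x3) - y1 mod 19 = 4 * (16 - 3) - 14 = 0

2P = (3, 0)


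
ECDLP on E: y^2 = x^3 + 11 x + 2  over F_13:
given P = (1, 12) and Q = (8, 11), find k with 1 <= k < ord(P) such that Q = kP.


Enumerate multiples of P until we hit Q = (8, 11):
  1P = (1, 12)
  2P = (8, 11)
Match found at i = 2.

k = 2


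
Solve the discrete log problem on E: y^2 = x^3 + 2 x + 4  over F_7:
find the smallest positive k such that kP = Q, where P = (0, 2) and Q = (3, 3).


Enumerate multiples of P until we hit Q = (3, 3):
  1P = (0, 2)
  2P = (2, 4)
  3P = (6, 6)
  4P = (3, 3)
Match found at i = 4.

k = 4


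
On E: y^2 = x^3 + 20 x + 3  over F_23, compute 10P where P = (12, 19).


k = 10 = 1010_2 (binary, LSB first: 0101)
Double-and-add from P = (12, 19):
  bit 0 = 0: acc unchanged = O
  bit 1 = 1: acc = O + (0, 16) = (0, 16)
  bit 2 = 0: acc unchanged = (0, 16)
  bit 3 = 1: acc = (0, 16) + (11, 17) = (16, 16)

10P = (16, 16)


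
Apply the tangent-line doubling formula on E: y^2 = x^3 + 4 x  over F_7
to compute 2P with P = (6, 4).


Doubling: s = (3 x1^2 + a) / (2 y1)
s = (3*6^2 + 4) / (2*4) mod 7 = 0
x3 = s^2 - 2 x1 mod 7 = 0^2 - 2*6 = 2
y3 = s (x1 - x3) - y1 mod 7 = 0 * (6 - 2) - 4 = 3

2P = (2, 3)


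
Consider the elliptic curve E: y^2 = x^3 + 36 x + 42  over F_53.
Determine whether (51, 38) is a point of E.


Check whether y^2 = x^3 + 36 x + 42 (mod 53) for (x, y) = (51, 38).
LHS: y^2 = 38^2 mod 53 = 13
RHS: x^3 + 36 x + 42 = 51^3 + 36*51 + 42 mod 53 = 15
LHS != RHS

No, not on the curve


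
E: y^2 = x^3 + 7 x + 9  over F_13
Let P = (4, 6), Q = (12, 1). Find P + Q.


P != Q, so use the chord formula.
s = (y2 - y1) / (x2 - x1) = (8) / (8) mod 13 = 1
x3 = s^2 - x1 - x2 mod 13 = 1^2 - 4 - 12 = 11
y3 = s (x1 - x3) - y1 mod 13 = 1 * (4 - 11) - 6 = 0

P + Q = (11, 0)


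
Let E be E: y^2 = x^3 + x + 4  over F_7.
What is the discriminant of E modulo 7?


4 a^3 + 27 b^2 = 4*1^3 + 27*4^2 = 4 + 432 = 436
Delta = -16 * (436) = -6976
Delta mod 7 = 3

Delta = 3 (mod 7)


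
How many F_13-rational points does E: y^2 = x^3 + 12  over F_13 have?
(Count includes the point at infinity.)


For each x in F_13, count y with y^2 = x^3 + 0 x + 12 mod 13:
  x = 0: RHS = 12, y in [5, 8]  -> 2 point(s)
  x = 1: RHS = 0, y in [0]  -> 1 point(s)
  x = 3: RHS = 0, y in [0]  -> 1 point(s)
  x = 7: RHS = 4, y in [2, 11]  -> 2 point(s)
  x = 8: RHS = 4, y in [2, 11]  -> 2 point(s)
  x = 9: RHS = 0, y in [0]  -> 1 point(s)
  x = 11: RHS = 4, y in [2, 11]  -> 2 point(s)
Affine points: 11. Add the point at infinity: total = 12.

#E(F_13) = 12


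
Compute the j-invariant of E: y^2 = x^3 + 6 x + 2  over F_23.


Delta = -16(4 a^3 + 27 b^2) mod 23 = 19
-1728 * (4 a)^3 = -1728 * (4*6)^3 mod 23 = 20
j = 20 * 19^(-1) mod 23 = 18

j = 18 (mod 23)


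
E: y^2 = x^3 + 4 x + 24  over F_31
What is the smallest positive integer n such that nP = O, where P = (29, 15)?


Compute successive multiples of P until we hit O:
  1P = (29, 15)
  2P = (12, 23)
  3P = (15, 24)
  4P = (23, 21)
  5P = (11, 29)
  6P = (5, 18)
  7P = (13, 14)
  8P = (24, 26)
  ... (continuing to 41P)
  41P = O

ord(P) = 41


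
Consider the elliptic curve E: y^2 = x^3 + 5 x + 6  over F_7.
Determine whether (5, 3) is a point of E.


Check whether y^2 = x^3 + 5 x + 6 (mod 7) for (x, y) = (5, 3).
LHS: y^2 = 3^2 mod 7 = 2
RHS: x^3 + 5 x + 6 = 5^3 + 5*5 + 6 mod 7 = 2
LHS = RHS

Yes, on the curve


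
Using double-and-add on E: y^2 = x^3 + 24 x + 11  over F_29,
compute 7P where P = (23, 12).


k = 7 = 111_2 (binary, LSB first: 111)
Double-and-add from P = (23, 12):
  bit 0 = 1: acc = O + (23, 12) = (23, 12)
  bit 1 = 1: acc = (23, 12) + (6, 9) = (20, 9)
  bit 2 = 1: acc = (20, 9) + (16, 24) = (27, 10)

7P = (27, 10)


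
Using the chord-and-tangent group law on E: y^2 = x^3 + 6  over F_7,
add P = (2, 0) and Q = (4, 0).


P != Q, so use the chord formula.
s = (y2 - y1) / (x2 - x1) = (0) / (2) mod 7 = 0
x3 = s^2 - x1 - x2 mod 7 = 0^2 - 2 - 4 = 1
y3 = s (x1 - x3) - y1 mod 7 = 0 * (2 - 1) - 0 = 0

P + Q = (1, 0)


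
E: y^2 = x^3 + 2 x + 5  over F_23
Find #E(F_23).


For each x in F_23, count y with y^2 = x^3 + 2 x + 5 mod 23:
  x = 1: RHS = 8, y in [10, 13]  -> 2 point(s)
  x = 4: RHS = 8, y in [10, 13]  -> 2 point(s)
  x = 5: RHS = 2, y in [5, 18]  -> 2 point(s)
  x = 6: RHS = 3, y in [7, 16]  -> 2 point(s)
  x = 8: RHS = 4, y in [2, 21]  -> 2 point(s)
  x = 9: RHS = 16, y in [4, 19]  -> 2 point(s)
  x = 10: RHS = 13, y in [6, 17]  -> 2 point(s)
  x = 11: RHS = 1, y in [1, 22]  -> 2 point(s)
  x = 12: RHS = 9, y in [3, 20]  -> 2 point(s)
  x = 15: RHS = 6, y in [11, 12]  -> 2 point(s)
  x = 16: RHS = 16, y in [4, 19]  -> 2 point(s)
  x = 18: RHS = 8, y in [10, 13]  -> 2 point(s)
  x = 19: RHS = 2, y in [5, 18]  -> 2 point(s)
  x = 20: RHS = 18, y in [8, 15]  -> 2 point(s)
  x = 21: RHS = 16, y in [4, 19]  -> 2 point(s)
  x = 22: RHS = 2, y in [5, 18]  -> 2 point(s)
Affine points: 32. Add the point at infinity: total = 33.

#E(F_23) = 33


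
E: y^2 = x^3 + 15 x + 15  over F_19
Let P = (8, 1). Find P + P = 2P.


Doubling: s = (3 x1^2 + a) / (2 y1)
s = (3*8^2 + 15) / (2*1) mod 19 = 18
x3 = s^2 - 2 x1 mod 19 = 18^2 - 2*8 = 4
y3 = s (x1 - x3) - y1 mod 19 = 18 * (8 - 4) - 1 = 14

2P = (4, 14)


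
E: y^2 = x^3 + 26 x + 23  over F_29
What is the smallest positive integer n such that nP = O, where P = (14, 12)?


Compute successive multiples of P until we hit O:
  1P = (14, 12)
  2P = (2, 5)
  3P = (22, 22)
  4P = (0, 20)
  5P = (10, 23)
  6P = (18, 28)
  7P = (13, 21)
  8P = (25, 0)
  ... (continuing to 16P)
  16P = O

ord(P) = 16


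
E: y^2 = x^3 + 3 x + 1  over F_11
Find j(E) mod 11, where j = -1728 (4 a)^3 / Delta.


Delta = -16(4 a^3 + 27 b^2) mod 11 = 7
-1728 * (4 a)^3 = -1728 * (4*3)^3 mod 11 = 10
j = 10 * 7^(-1) mod 11 = 3

j = 3 (mod 11)


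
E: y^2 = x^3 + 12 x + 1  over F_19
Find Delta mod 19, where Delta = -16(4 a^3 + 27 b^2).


4 a^3 + 27 b^2 = 4*12^3 + 27*1^2 = 6912 + 27 = 6939
Delta = -16 * (6939) = -111024
Delta mod 19 = 12

Delta = 12 (mod 19)


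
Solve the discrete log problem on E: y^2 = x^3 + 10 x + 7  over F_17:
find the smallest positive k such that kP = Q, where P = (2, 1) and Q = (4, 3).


Enumerate multiples of P until we hit Q = (4, 3):
  1P = (2, 1)
  2P = (15, 9)
  3P = (4, 3)
Match found at i = 3.

k = 3


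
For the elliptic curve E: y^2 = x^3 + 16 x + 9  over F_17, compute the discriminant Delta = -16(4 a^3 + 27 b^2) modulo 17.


4 a^3 + 27 b^2 = 4*16^3 + 27*9^2 = 16384 + 2187 = 18571
Delta = -16 * (18571) = -297136
Delta mod 17 = 7

Delta = 7 (mod 17)


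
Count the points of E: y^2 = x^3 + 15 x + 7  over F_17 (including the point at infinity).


For each x in F_17, count y with y^2 = x^3 + 15 x + 7 mod 17:
  x = 7: RHS = 13, y in [8, 9]  -> 2 point(s)
  x = 9: RHS = 4, y in [2, 15]  -> 2 point(s)
  x = 10: RHS = 1, y in [1, 16]  -> 2 point(s)
  x = 13: RHS = 2, y in [6, 11]  -> 2 point(s)
  x = 16: RHS = 8, y in [5, 12]  -> 2 point(s)
Affine points: 10. Add the point at infinity: total = 11.

#E(F_17) = 11


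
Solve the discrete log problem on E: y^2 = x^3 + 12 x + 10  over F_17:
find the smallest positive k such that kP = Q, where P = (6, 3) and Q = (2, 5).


Enumerate multiples of P until we hit Q = (2, 5):
  1P = (6, 3)
  2P = (14, 7)
  3P = (10, 12)
  4P = (5, 12)
  5P = (2, 12)
  6P = (13, 0)
  7P = (2, 5)
Match found at i = 7.

k = 7


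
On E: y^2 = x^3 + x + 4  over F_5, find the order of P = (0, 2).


Compute successive multiples of P until we hit O:
  1P = (0, 2)
  2P = (1, 4)
  3P = (3, 2)
  4P = (2, 3)
  5P = (2, 2)
  6P = (3, 3)
  7P = (1, 1)
  8P = (0, 3)
  ... (continuing to 9P)
  9P = O

ord(P) = 9


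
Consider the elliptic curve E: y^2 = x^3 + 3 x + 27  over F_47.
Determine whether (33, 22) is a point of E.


Check whether y^2 = x^3 + 3 x + 27 (mod 47) for (x, y) = (33, 22).
LHS: y^2 = 22^2 mod 47 = 14
RHS: x^3 + 3 x + 27 = 33^3 + 3*33 + 27 mod 47 = 14
LHS = RHS

Yes, on the curve


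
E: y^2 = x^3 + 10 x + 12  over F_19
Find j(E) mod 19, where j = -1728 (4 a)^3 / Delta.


Delta = -16(4 a^3 + 27 b^2) mod 19 = 9
-1728 * (4 a)^3 = -1728 * (4*10)^3 mod 19 = 8
j = 8 * 9^(-1) mod 19 = 3

j = 3 (mod 19)


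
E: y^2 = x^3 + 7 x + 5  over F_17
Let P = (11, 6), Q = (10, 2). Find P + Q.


P != Q, so use the chord formula.
s = (y2 - y1) / (x2 - x1) = (13) / (16) mod 17 = 4
x3 = s^2 - x1 - x2 mod 17 = 4^2 - 11 - 10 = 12
y3 = s (x1 - x3) - y1 mod 17 = 4 * (11 - 12) - 6 = 7

P + Q = (12, 7)


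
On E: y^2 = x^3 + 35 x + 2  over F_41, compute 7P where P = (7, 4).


k = 7 = 111_2 (binary, LSB first: 111)
Double-and-add from P = (7, 4):
  bit 0 = 1: acc = O + (7, 4) = (7, 4)
  bit 1 = 1: acc = (7, 4) + (9, 12) = (0, 24)
  bit 2 = 1: acc = (0, 24) + (2, 11) = (30, 7)

7P = (30, 7)


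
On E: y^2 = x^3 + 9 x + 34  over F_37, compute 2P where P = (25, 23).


Doubling: s = (3 x1^2 + a) / (2 y1)
s = (3*25^2 + 9) / (2*23) mod 37 = 12
x3 = s^2 - 2 x1 mod 37 = 12^2 - 2*25 = 20
y3 = s (x1 - x3) - y1 mod 37 = 12 * (25 - 20) - 23 = 0

2P = (20, 0)


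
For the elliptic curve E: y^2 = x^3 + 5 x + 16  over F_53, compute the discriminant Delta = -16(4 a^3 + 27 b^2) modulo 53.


4 a^3 + 27 b^2 = 4*5^3 + 27*16^2 = 500 + 6912 = 7412
Delta = -16 * (7412) = -118592
Delta mod 53 = 22

Delta = 22 (mod 53)


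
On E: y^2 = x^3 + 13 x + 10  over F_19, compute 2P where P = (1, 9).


Doubling: s = (3 x1^2 + a) / (2 y1)
s = (3*1^2 + 13) / (2*9) mod 19 = 3
x3 = s^2 - 2 x1 mod 19 = 3^2 - 2*1 = 7
y3 = s (x1 - x3) - y1 mod 19 = 3 * (1 - 7) - 9 = 11

2P = (7, 11)


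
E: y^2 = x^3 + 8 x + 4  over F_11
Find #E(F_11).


For each x in F_11, count y with y^2 = x^3 + 8 x + 4 mod 11:
  x = 0: RHS = 4, y in [2, 9]  -> 2 point(s)
  x = 3: RHS = 0, y in [0]  -> 1 point(s)
  x = 4: RHS = 1, y in [1, 10]  -> 2 point(s)
  x = 5: RHS = 4, y in [2, 9]  -> 2 point(s)
  x = 6: RHS = 4, y in [2, 9]  -> 2 point(s)
Affine points: 9. Add the point at infinity: total = 10.

#E(F_11) = 10


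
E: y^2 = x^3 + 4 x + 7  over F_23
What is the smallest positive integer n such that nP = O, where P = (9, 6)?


Compute successive multiples of P until we hit O:
  1P = (9, 6)
  2P = (11, 18)
  3P = (16, 21)
  4P = (4, 8)
  5P = (12, 9)
  6P = (3, 0)
  7P = (12, 14)
  8P = (4, 15)
  ... (continuing to 12P)
  12P = O

ord(P) = 12


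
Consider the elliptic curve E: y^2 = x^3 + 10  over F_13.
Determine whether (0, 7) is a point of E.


Check whether y^2 = x^3 + 0 x + 10 (mod 13) for (x, y) = (0, 7).
LHS: y^2 = 7^2 mod 13 = 10
RHS: x^3 + 0 x + 10 = 0^3 + 0*0 + 10 mod 13 = 10
LHS = RHS

Yes, on the curve


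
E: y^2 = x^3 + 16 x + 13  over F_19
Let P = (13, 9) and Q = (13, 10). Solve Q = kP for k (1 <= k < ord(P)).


Enumerate multiples of P until we hit Q = (13, 10):
  1P = (13, 9)
  2P = (17, 12)
  3P = (5, 16)
  4P = (8, 8)
  5P = (14, 6)
  6P = (1, 12)
  7P = (11, 0)
  8P = (1, 7)
  9P = (14, 13)
  10P = (8, 11)
  11P = (5, 3)
  12P = (17, 7)
  13P = (13, 10)
Match found at i = 13.

k = 13


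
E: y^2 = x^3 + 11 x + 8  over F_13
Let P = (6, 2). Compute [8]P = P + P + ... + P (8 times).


k = 8 = 1000_2 (binary, LSB first: 0001)
Double-and-add from P = (6, 2):
  bit 0 = 0: acc unchanged = O
  bit 1 = 0: acc unchanged = O
  bit 2 = 0: acc unchanged = O
  bit 3 = 1: acc = O + (11, 11) = (11, 11)

8P = (11, 11)


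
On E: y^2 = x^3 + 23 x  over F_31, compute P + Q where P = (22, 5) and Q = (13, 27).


P != Q, so use the chord formula.
s = (y2 - y1) / (x2 - x1) = (22) / (22) mod 31 = 1
x3 = s^2 - x1 - x2 mod 31 = 1^2 - 22 - 13 = 28
y3 = s (x1 - x3) - y1 mod 31 = 1 * (22 - 28) - 5 = 20

P + Q = (28, 20)


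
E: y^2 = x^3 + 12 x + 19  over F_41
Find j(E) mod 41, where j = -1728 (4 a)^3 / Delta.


Delta = -16(4 a^3 + 27 b^2) mod 41 = 38
-1728 * (4 a)^3 = -1728 * (4*12)^3 mod 41 = 33
j = 33 * 38^(-1) mod 41 = 30

j = 30 (mod 41)


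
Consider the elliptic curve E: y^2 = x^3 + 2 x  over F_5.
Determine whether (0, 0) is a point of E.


Check whether y^2 = x^3 + 2 x + 0 (mod 5) for (x, y) = (0, 0).
LHS: y^2 = 0^2 mod 5 = 0
RHS: x^3 + 2 x + 0 = 0^3 + 2*0 + 0 mod 5 = 0
LHS = RHS

Yes, on the curve


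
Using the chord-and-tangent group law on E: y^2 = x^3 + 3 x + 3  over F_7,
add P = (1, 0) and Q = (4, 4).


P != Q, so use the chord formula.
s = (y2 - y1) / (x2 - x1) = (4) / (3) mod 7 = 6
x3 = s^2 - x1 - x2 mod 7 = 6^2 - 1 - 4 = 3
y3 = s (x1 - x3) - y1 mod 7 = 6 * (1 - 3) - 0 = 2

P + Q = (3, 2)


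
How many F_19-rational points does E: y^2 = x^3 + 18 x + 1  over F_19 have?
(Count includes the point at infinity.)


For each x in F_19, count y with y^2 = x^3 + 18 x + 1 mod 19:
  x = 0: RHS = 1, y in [1, 18]  -> 2 point(s)
  x = 1: RHS = 1, y in [1, 18]  -> 2 point(s)
  x = 2: RHS = 7, y in [8, 11]  -> 2 point(s)
  x = 3: RHS = 6, y in [5, 14]  -> 2 point(s)
  x = 4: RHS = 4, y in [2, 17]  -> 2 point(s)
  x = 5: RHS = 7, y in [8, 11]  -> 2 point(s)
  x = 8: RHS = 11, y in [7, 12]  -> 2 point(s)
  x = 12: RHS = 7, y in [8, 11]  -> 2 point(s)
  x = 13: RHS = 0, y in [0]  -> 1 point(s)
  x = 15: RHS = 17, y in [6, 13]  -> 2 point(s)
  x = 18: RHS = 1, y in [1, 18]  -> 2 point(s)
Affine points: 21. Add the point at infinity: total = 22.

#E(F_19) = 22


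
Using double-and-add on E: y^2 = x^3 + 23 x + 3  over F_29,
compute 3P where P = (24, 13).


k = 3 = 11_2 (binary, LSB first: 11)
Double-and-add from P = (24, 13):
  bit 0 = 1: acc = O + (24, 13) = (24, 13)
  bit 1 = 1: acc = (24, 13) + (17, 0) = (24, 16)

3P = (24, 16)


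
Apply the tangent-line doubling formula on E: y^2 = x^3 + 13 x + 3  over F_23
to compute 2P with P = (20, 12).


Doubling: s = (3 x1^2 + a) / (2 y1)
s = (3*20^2 + 13) / (2*12) mod 23 = 17
x3 = s^2 - 2 x1 mod 23 = 17^2 - 2*20 = 19
y3 = s (x1 - x3) - y1 mod 23 = 17 * (20 - 19) - 12 = 5

2P = (19, 5)


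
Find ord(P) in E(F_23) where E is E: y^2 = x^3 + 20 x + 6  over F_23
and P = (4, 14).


Compute successive multiples of P until we hit O:
  1P = (4, 14)
  2P = (4, 9)
  3P = O

ord(P) = 3


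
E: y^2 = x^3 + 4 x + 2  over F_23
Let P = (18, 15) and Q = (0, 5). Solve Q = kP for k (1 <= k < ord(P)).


Enumerate multiples of P until we hit Q = (0, 5):
  1P = (18, 15)
  2P = (5, 20)
  3P = (6, 14)
  4P = (3, 15)
  5P = (2, 8)
  6P = (4, 17)
  7P = (9, 10)
  8P = (0, 18)
  9P = (21, 20)
  10P = (20, 20)
  11P = (20, 3)
  12P = (21, 3)
  13P = (0, 5)
Match found at i = 13.

k = 13


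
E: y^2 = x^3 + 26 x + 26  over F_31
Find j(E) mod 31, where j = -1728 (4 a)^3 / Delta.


Delta = -16(4 a^3 + 27 b^2) mod 31 = 21
-1728 * (4 a)^3 = -1728 * (4*26)^3 mod 31 = 15
j = 15 * 21^(-1) mod 31 = 14

j = 14 (mod 31)


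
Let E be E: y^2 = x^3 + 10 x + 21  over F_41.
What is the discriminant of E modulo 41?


4 a^3 + 27 b^2 = 4*10^3 + 27*21^2 = 4000 + 11907 = 15907
Delta = -16 * (15907) = -254512
Delta mod 41 = 16

Delta = 16 (mod 41)


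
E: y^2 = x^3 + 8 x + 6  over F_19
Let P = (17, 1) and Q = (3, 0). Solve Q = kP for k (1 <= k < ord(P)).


Enumerate multiples of P until we hit Q = (3, 0):
  1P = (17, 1)
  2P = (9, 3)
  3P = (18, 4)
  4P = (12, 14)
  5P = (15, 9)
  6P = (3, 0)
Match found at i = 6.

k = 6


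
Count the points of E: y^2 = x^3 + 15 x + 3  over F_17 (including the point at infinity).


For each x in F_17, count y with y^2 = x^3 + 15 x + 3 mod 17:
  x = 1: RHS = 2, y in [6, 11]  -> 2 point(s)
  x = 4: RHS = 8, y in [5, 12]  -> 2 point(s)
  x = 5: RHS = 16, y in [4, 13]  -> 2 point(s)
  x = 7: RHS = 9, y in [3, 14]  -> 2 point(s)
  x = 9: RHS = 0, y in [0]  -> 1 point(s)
  x = 13: RHS = 15, y in [7, 10]  -> 2 point(s)
  x = 14: RHS = 16, y in [4, 13]  -> 2 point(s)
  x = 15: RHS = 16, y in [4, 13]  -> 2 point(s)
  x = 16: RHS = 4, y in [2, 15]  -> 2 point(s)
Affine points: 17. Add the point at infinity: total = 18.

#E(F_17) = 18


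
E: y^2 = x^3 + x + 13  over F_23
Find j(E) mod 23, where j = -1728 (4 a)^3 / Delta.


Delta = -16(4 a^3 + 27 b^2) mod 23 = 22
-1728 * (4 a)^3 = -1728 * (4*1)^3 mod 23 = 15
j = 15 * 22^(-1) mod 23 = 8

j = 8 (mod 23)


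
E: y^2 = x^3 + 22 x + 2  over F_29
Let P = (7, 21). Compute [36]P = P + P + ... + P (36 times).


k = 36 = 100100_2 (binary, LSB first: 001001)
Double-and-add from P = (7, 21):
  bit 0 = 0: acc unchanged = O
  bit 1 = 0: acc unchanged = O
  bit 2 = 1: acc = O + (15, 13) = (15, 13)
  bit 3 = 0: acc unchanged = (15, 13)
  bit 4 = 0: acc unchanged = (15, 13)
  bit 5 = 1: acc = (15, 13) + (13, 7) = (10, 2)

36P = (10, 2)


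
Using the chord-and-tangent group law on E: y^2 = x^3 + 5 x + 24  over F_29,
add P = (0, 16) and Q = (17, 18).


P != Q, so use the chord formula.
s = (y2 - y1) / (x2 - x1) = (2) / (17) mod 29 = 24
x3 = s^2 - x1 - x2 mod 29 = 24^2 - 0 - 17 = 8
y3 = s (x1 - x3) - y1 mod 29 = 24 * (0 - 8) - 16 = 24

P + Q = (8, 24)


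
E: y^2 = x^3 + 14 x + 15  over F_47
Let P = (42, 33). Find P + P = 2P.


Doubling: s = (3 x1^2 + a) / (2 y1)
s = (3*42^2 + 14) / (2*33) mod 47 = 22
x3 = s^2 - 2 x1 mod 47 = 22^2 - 2*42 = 24
y3 = s (x1 - x3) - y1 mod 47 = 22 * (42 - 24) - 33 = 34

2P = (24, 34)


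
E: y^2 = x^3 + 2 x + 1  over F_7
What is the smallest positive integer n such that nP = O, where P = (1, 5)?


Compute successive multiples of P until we hit O:
  1P = (1, 5)
  2P = (0, 6)
  3P = (0, 1)
  4P = (1, 2)
  5P = O

ord(P) = 5


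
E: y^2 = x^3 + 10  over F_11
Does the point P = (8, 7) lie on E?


Check whether y^2 = x^3 + 0 x + 10 (mod 11) for (x, y) = (8, 7).
LHS: y^2 = 7^2 mod 11 = 5
RHS: x^3 + 0 x + 10 = 8^3 + 0*8 + 10 mod 11 = 5
LHS = RHS

Yes, on the curve


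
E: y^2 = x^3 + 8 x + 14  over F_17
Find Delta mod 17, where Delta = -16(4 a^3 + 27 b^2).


4 a^3 + 27 b^2 = 4*8^3 + 27*14^2 = 2048 + 5292 = 7340
Delta = -16 * (7340) = -117440
Delta mod 17 = 13

Delta = 13 (mod 17)


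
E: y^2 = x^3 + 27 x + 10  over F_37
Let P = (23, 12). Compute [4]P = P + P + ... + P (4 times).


k = 4 = 100_2 (binary, LSB first: 001)
Double-and-add from P = (23, 12):
  bit 0 = 0: acc unchanged = O
  bit 1 = 0: acc unchanged = O
  bit 2 = 1: acc = O + (12, 8) = (12, 8)

4P = (12, 8)


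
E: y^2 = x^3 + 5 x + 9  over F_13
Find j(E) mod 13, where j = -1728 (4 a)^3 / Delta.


Delta = -16(4 a^3 + 27 b^2) mod 13 = 12
-1728 * (4 a)^3 = -1728 * (4*5)^3 mod 13 = 5
j = 5 * 12^(-1) mod 13 = 8

j = 8 (mod 13)


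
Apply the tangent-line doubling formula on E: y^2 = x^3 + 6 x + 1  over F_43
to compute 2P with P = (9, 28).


Doubling: s = (3 x1^2 + a) / (2 y1)
s = (3*9^2 + 6) / (2*28) mod 43 = 39
x3 = s^2 - 2 x1 mod 43 = 39^2 - 2*9 = 41
y3 = s (x1 - x3) - y1 mod 43 = 39 * (9 - 41) - 28 = 14

2P = (41, 14)


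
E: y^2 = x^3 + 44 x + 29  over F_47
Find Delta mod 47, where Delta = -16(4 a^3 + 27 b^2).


4 a^3 + 27 b^2 = 4*44^3 + 27*29^2 = 340736 + 22707 = 363443
Delta = -16 * (363443) = -5815088
Delta mod 47 = 34

Delta = 34 (mod 47)


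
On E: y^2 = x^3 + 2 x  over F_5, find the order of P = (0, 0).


Compute successive multiples of P until we hit O:
  1P = (0, 0)
  2P = O

ord(P) = 2


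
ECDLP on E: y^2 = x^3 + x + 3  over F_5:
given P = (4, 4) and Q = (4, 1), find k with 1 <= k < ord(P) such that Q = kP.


Enumerate multiples of P until we hit Q = (4, 1):
  1P = (4, 4)
  2P = (1, 0)
  3P = (4, 1)
Match found at i = 3.

k = 3


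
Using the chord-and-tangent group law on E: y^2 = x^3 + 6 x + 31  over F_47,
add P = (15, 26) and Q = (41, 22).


P != Q, so use the chord formula.
s = (y2 - y1) / (x2 - x1) = (43) / (26) mod 47 = 36
x3 = s^2 - x1 - x2 mod 47 = 36^2 - 15 - 41 = 18
y3 = s (x1 - x3) - y1 mod 47 = 36 * (15 - 18) - 26 = 7

P + Q = (18, 7)


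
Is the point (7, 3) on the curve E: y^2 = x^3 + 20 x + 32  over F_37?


Check whether y^2 = x^3 + 20 x + 32 (mod 37) for (x, y) = (7, 3).
LHS: y^2 = 3^2 mod 37 = 9
RHS: x^3 + 20 x + 32 = 7^3 + 20*7 + 32 mod 37 = 34
LHS != RHS

No, not on the curve


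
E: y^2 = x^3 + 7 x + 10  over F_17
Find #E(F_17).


For each x in F_17, count y with y^2 = x^3 + 7 x + 10 mod 17:
  x = 1: RHS = 1, y in [1, 16]  -> 2 point(s)
  x = 2: RHS = 15, y in [7, 10]  -> 2 point(s)
  x = 4: RHS = 0, y in [0]  -> 1 point(s)
  x = 5: RHS = 0, y in [0]  -> 1 point(s)
  x = 6: RHS = 13, y in [8, 9]  -> 2 point(s)
  x = 8: RHS = 0, y in [0]  -> 1 point(s)
  x = 10: RHS = 9, y in [3, 14]  -> 2 point(s)
  x = 14: RHS = 13, y in [8, 9]  -> 2 point(s)
  x = 16: RHS = 2, y in [6, 11]  -> 2 point(s)
Affine points: 15. Add the point at infinity: total = 16.

#E(F_17) = 16


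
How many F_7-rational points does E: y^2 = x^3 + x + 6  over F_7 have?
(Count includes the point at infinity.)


For each x in F_7, count y with y^2 = x^3 + 1 x + 6 mod 7:
  x = 1: RHS = 1, y in [1, 6]  -> 2 point(s)
  x = 2: RHS = 2, y in [3, 4]  -> 2 point(s)
  x = 3: RHS = 1, y in [1, 6]  -> 2 point(s)
  x = 4: RHS = 4, y in [2, 5]  -> 2 point(s)
  x = 6: RHS = 4, y in [2, 5]  -> 2 point(s)
Affine points: 10. Add the point at infinity: total = 11.

#E(F_7) = 11


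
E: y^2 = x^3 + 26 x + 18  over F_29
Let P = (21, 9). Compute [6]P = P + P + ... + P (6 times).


k = 6 = 110_2 (binary, LSB first: 011)
Double-and-add from P = (21, 9):
  bit 0 = 0: acc unchanged = O
  bit 1 = 1: acc = O + (3, 6) = (3, 6)
  bit 2 = 1: acc = (3, 6) + (27, 4) = (27, 25)

6P = (27, 25)


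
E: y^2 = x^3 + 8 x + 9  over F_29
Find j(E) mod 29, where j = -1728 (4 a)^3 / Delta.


Delta = -16(4 a^3 + 27 b^2) mod 29 = 13
-1728 * (4 a)^3 = -1728 * (4*8)^3 mod 29 = 5
j = 5 * 13^(-1) mod 29 = 16

j = 16 (mod 29)


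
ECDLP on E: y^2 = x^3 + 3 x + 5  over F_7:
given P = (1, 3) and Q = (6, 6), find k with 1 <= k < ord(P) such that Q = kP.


Enumerate multiples of P until we hit Q = (6, 6):
  1P = (1, 3)
  2P = (6, 6)
Match found at i = 2.

k = 2


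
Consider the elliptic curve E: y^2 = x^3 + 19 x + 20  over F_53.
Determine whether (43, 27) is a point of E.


Check whether y^2 = x^3 + 19 x + 20 (mod 53) for (x, y) = (43, 27).
LHS: y^2 = 27^2 mod 53 = 40
RHS: x^3 + 19 x + 20 = 43^3 + 19*43 + 20 mod 53 = 49
LHS != RHS

No, not on the curve


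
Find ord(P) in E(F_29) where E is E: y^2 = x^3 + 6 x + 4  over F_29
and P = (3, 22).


Compute successive multiples of P until we hit O:
  1P = (3, 22)
  2P = (0, 2)
  3P = (6, 16)
  4P = (24, 20)
  5P = (22, 24)
  6P = (11, 26)
  7P = (8, 19)
  8P = (23, 19)
  ... (continuing to 37P)
  37P = O

ord(P) = 37


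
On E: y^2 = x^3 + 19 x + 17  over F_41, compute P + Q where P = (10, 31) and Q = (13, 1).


P != Q, so use the chord formula.
s = (y2 - y1) / (x2 - x1) = (11) / (3) mod 41 = 31
x3 = s^2 - x1 - x2 mod 41 = 31^2 - 10 - 13 = 36
y3 = s (x1 - x3) - y1 mod 41 = 31 * (10 - 36) - 31 = 24

P + Q = (36, 24)


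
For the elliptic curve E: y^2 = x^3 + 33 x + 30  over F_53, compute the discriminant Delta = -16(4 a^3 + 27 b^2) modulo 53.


4 a^3 + 27 b^2 = 4*33^3 + 27*30^2 = 143748 + 24300 = 168048
Delta = -16 * (168048) = -2688768
Delta mod 53 = 28

Delta = 28 (mod 53)


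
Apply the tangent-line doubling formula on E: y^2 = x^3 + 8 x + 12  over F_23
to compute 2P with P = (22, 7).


Doubling: s = (3 x1^2 + a) / (2 y1)
s = (3*22^2 + 8) / (2*7) mod 23 = 9
x3 = s^2 - 2 x1 mod 23 = 9^2 - 2*22 = 14
y3 = s (x1 - x3) - y1 mod 23 = 9 * (22 - 14) - 7 = 19

2P = (14, 19)


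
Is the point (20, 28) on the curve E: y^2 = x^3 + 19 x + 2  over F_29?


Check whether y^2 = x^3 + 19 x + 2 (mod 29) for (x, y) = (20, 28).
LHS: y^2 = 28^2 mod 29 = 1
RHS: x^3 + 19 x + 2 = 20^3 + 19*20 + 2 mod 29 = 1
LHS = RHS

Yes, on the curve


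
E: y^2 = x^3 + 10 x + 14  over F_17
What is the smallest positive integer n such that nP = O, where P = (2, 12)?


Compute successive multiples of P until we hit O:
  1P = (2, 12)
  2P = (9, 0)
  3P = (2, 5)
  4P = O

ord(P) = 4


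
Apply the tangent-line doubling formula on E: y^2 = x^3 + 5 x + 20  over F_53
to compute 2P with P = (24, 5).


Doubling: s = (3 x1^2 + a) / (2 y1)
s = (3*24^2 + 5) / (2*5) mod 53 = 9
x3 = s^2 - 2 x1 mod 53 = 9^2 - 2*24 = 33
y3 = s (x1 - x3) - y1 mod 53 = 9 * (24 - 33) - 5 = 20

2P = (33, 20)


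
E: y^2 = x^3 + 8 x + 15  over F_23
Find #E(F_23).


For each x in F_23, count y with y^2 = x^3 + 8 x + 15 mod 23:
  x = 1: RHS = 1, y in [1, 22]  -> 2 point(s)
  x = 2: RHS = 16, y in [4, 19]  -> 2 point(s)
  x = 6: RHS = 3, y in [7, 16]  -> 2 point(s)
  x = 7: RHS = 0, y in [0]  -> 1 point(s)
  x = 8: RHS = 16, y in [4, 19]  -> 2 point(s)
  x = 11: RHS = 8, y in [10, 13]  -> 2 point(s)
  x = 13: RHS = 16, y in [4, 19]  -> 2 point(s)
  x = 17: RHS = 4, y in [2, 21]  -> 2 point(s)
  x = 22: RHS = 6, y in [11, 12]  -> 2 point(s)
Affine points: 17. Add the point at infinity: total = 18.

#E(F_23) = 18


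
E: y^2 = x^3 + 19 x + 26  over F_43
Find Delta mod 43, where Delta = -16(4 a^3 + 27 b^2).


4 a^3 + 27 b^2 = 4*19^3 + 27*26^2 = 27436 + 18252 = 45688
Delta = -16 * (45688) = -731008
Delta mod 43 = 35

Delta = 35 (mod 43)


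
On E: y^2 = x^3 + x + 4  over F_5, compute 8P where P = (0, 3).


k = 8 = 1000_2 (binary, LSB first: 0001)
Double-and-add from P = (0, 3):
  bit 0 = 0: acc unchanged = O
  bit 1 = 0: acc unchanged = O
  bit 2 = 0: acc unchanged = O
  bit 3 = 1: acc = O + (0, 2) = (0, 2)

8P = (0, 2)


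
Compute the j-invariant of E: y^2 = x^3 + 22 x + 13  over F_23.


Delta = -16(4 a^3 + 27 b^2) mod 23 = 12
-1728 * (4 a)^3 = -1728 * (4*22)^3 mod 23 = 8
j = 8 * 12^(-1) mod 23 = 16

j = 16 (mod 23)


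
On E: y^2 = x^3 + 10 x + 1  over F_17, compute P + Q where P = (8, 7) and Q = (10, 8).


P != Q, so use the chord formula.
s = (y2 - y1) / (x2 - x1) = (1) / (2) mod 17 = 9
x3 = s^2 - x1 - x2 mod 17 = 9^2 - 8 - 10 = 12
y3 = s (x1 - x3) - y1 mod 17 = 9 * (8 - 12) - 7 = 8

P + Q = (12, 8)


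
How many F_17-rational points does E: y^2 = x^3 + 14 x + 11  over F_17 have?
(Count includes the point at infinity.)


For each x in F_17, count y with y^2 = x^3 + 14 x + 11 mod 17:
  x = 1: RHS = 9, y in [3, 14]  -> 2 point(s)
  x = 2: RHS = 13, y in [8, 9]  -> 2 point(s)
  x = 5: RHS = 2, y in [6, 11]  -> 2 point(s)
  x = 9: RHS = 16, y in [4, 13]  -> 2 point(s)
  x = 11: RHS = 0, y in [0]  -> 1 point(s)
  x = 15: RHS = 9, y in [3, 14]  -> 2 point(s)
  x = 16: RHS = 13, y in [8, 9]  -> 2 point(s)
Affine points: 13. Add the point at infinity: total = 14.

#E(F_17) = 14


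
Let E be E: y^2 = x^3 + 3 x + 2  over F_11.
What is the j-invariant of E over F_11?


Delta = -16(4 a^3 + 27 b^2) mod 11 = 9
-1728 * (4 a)^3 = -1728 * (4*3)^3 mod 11 = 10
j = 10 * 9^(-1) mod 11 = 6

j = 6 (mod 11)


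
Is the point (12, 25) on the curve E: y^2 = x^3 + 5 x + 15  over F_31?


Check whether y^2 = x^3 + 5 x + 15 (mod 31) for (x, y) = (12, 25).
LHS: y^2 = 25^2 mod 31 = 5
RHS: x^3 + 5 x + 15 = 12^3 + 5*12 + 15 mod 31 = 5
LHS = RHS

Yes, on the curve


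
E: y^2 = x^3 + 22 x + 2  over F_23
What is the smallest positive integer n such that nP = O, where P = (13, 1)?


Compute successive multiples of P until we hit O:
  1P = (13, 1)
  2P = (20, 22)
  3P = (22, 18)
  4P = (14, 15)
  5P = (8, 0)
  6P = (14, 8)
  7P = (22, 5)
  8P = (20, 1)
  ... (continuing to 10P)
  10P = O

ord(P) = 10


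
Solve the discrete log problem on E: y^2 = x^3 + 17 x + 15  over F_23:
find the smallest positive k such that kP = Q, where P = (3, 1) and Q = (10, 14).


Enumerate multiples of P until we hit Q = (10, 14):
  1P = (3, 1)
  2P = (18, 14)
  3P = (5, 8)
  4P = (10, 9)
  5P = (16, 17)
  6P = (13, 15)
  7P = (20, 12)
  8P = (4, 20)
  9P = (9, 0)
  10P = (4, 3)
  11P = (20, 11)
  12P = (13, 8)
  13P = (16, 6)
  14P = (10, 14)
Match found at i = 14.

k = 14


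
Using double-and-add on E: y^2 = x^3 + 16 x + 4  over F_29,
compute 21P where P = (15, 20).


k = 21 = 10101_2 (binary, LSB first: 10101)
Double-and-add from P = (15, 20):
  bit 0 = 1: acc = O + (15, 20) = (15, 20)
  bit 1 = 0: acc unchanged = (15, 20)
  bit 2 = 1: acc = (15, 20) + (27, 15) = (20, 28)
  bit 3 = 0: acc unchanged = (20, 28)
  bit 4 = 1: acc = (20, 28) + (10, 2) = (22, 19)

21P = (22, 19)


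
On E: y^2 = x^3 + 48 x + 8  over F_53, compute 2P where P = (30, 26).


Doubling: s = (3 x1^2 + a) / (2 y1)
s = (3*30^2 + 48) / (2*26) mod 53 = 8
x3 = s^2 - 2 x1 mod 53 = 8^2 - 2*30 = 4
y3 = s (x1 - x3) - y1 mod 53 = 8 * (30 - 4) - 26 = 23

2P = (4, 23)


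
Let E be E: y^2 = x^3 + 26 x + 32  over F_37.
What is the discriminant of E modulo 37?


4 a^3 + 27 b^2 = 4*26^3 + 27*32^2 = 70304 + 27648 = 97952
Delta = -16 * (97952) = -1567232
Delta mod 37 = 14

Delta = 14 (mod 37)


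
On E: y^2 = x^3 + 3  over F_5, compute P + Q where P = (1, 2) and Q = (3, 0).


P != Q, so use the chord formula.
s = (y2 - y1) / (x2 - x1) = (3) / (2) mod 5 = 4
x3 = s^2 - x1 - x2 mod 5 = 4^2 - 1 - 3 = 2
y3 = s (x1 - x3) - y1 mod 5 = 4 * (1 - 2) - 2 = 4

P + Q = (2, 4)


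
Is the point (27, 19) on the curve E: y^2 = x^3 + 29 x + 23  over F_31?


Check whether y^2 = x^3 + 29 x + 23 (mod 31) for (x, y) = (27, 19).
LHS: y^2 = 19^2 mod 31 = 20
RHS: x^3 + 29 x + 23 = 27^3 + 29*27 + 23 mod 31 = 29
LHS != RHS

No, not on the curve


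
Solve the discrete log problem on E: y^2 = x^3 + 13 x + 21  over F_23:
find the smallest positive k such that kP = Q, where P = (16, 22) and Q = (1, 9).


Enumerate multiples of P until we hit Q = (1, 9):
  1P = (16, 22)
  2P = (20, 22)
  3P = (10, 1)
  4P = (15, 16)
  5P = (5, 21)
  6P = (6, 4)
  7P = (7, 8)
  8P = (1, 9)
Match found at i = 8.

k = 8


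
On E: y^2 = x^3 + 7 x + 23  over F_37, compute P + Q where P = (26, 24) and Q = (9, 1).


P != Q, so use the chord formula.
s = (y2 - y1) / (x2 - x1) = (14) / (20) mod 37 = 34
x3 = s^2 - x1 - x2 mod 37 = 34^2 - 26 - 9 = 11
y3 = s (x1 - x3) - y1 mod 37 = 34 * (26 - 11) - 24 = 5

P + Q = (11, 5)


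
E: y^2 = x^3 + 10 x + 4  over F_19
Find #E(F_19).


For each x in F_19, count y with y^2 = x^3 + 10 x + 4 mod 19:
  x = 0: RHS = 4, y in [2, 17]  -> 2 point(s)
  x = 3: RHS = 4, y in [2, 17]  -> 2 point(s)
  x = 8: RHS = 7, y in [8, 11]  -> 2 point(s)
  x = 9: RHS = 6, y in [5, 14]  -> 2 point(s)
  x = 11: RHS = 1, y in [1, 18]  -> 2 point(s)
  x = 12: RHS = 9, y in [3, 16]  -> 2 point(s)
  x = 14: RHS = 0, y in [0]  -> 1 point(s)
  x = 16: RHS = 4, y in [2, 17]  -> 2 point(s)
Affine points: 15. Add the point at infinity: total = 16.

#E(F_19) = 16


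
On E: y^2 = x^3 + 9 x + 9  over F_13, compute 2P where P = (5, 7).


Doubling: s = (3 x1^2 + a) / (2 y1)
s = (3*5^2 + 9) / (2*7) mod 13 = 6
x3 = s^2 - 2 x1 mod 13 = 6^2 - 2*5 = 0
y3 = s (x1 - x3) - y1 mod 13 = 6 * (5 - 0) - 7 = 10

2P = (0, 10)


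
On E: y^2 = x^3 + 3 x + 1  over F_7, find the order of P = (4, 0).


Compute successive multiples of P until we hit O:
  1P = (4, 0)
  2P = O

ord(P) = 2


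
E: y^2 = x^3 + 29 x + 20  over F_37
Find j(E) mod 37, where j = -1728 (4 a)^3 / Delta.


Delta = -16(4 a^3 + 27 b^2) mod 37 = 13
-1728 * (4 a)^3 = -1728 * (4*29)^3 mod 37 = 6
j = 6 * 13^(-1) mod 37 = 9

j = 9 (mod 37)


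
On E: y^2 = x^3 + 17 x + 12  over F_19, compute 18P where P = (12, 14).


k = 18 = 10010_2 (binary, LSB first: 01001)
Double-and-add from P = (12, 14):
  bit 0 = 0: acc unchanged = O
  bit 1 = 1: acc = O + (1, 7) = (1, 7)
  bit 2 = 0: acc unchanged = (1, 7)
  bit 3 = 0: acc unchanged = (1, 7)
  bit 4 = 1: acc = (1, 7) + (13, 6) = (12, 5)

18P = (12, 5)


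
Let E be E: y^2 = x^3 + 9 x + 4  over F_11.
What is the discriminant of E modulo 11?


4 a^3 + 27 b^2 = 4*9^3 + 27*4^2 = 2916 + 432 = 3348
Delta = -16 * (3348) = -53568
Delta mod 11 = 2

Delta = 2 (mod 11)


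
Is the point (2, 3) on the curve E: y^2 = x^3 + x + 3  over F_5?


Check whether y^2 = x^3 + 1 x + 3 (mod 5) for (x, y) = (2, 3).
LHS: y^2 = 3^2 mod 5 = 4
RHS: x^3 + 1 x + 3 = 2^3 + 1*2 + 3 mod 5 = 3
LHS != RHS

No, not on the curve


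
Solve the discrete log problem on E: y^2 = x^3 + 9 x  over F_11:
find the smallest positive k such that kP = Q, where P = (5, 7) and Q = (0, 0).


Enumerate multiples of P until we hit Q = (0, 0):
  1P = (5, 7)
  2P = (4, 10)
  3P = (0, 0)
Match found at i = 3.

k = 3


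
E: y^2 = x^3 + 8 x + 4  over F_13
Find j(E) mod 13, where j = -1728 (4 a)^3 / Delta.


Delta = -16(4 a^3 + 27 b^2) mod 13 = 9
-1728 * (4 a)^3 = -1728 * (4*8)^3 mod 13 = 8
j = 8 * 9^(-1) mod 13 = 11

j = 11 (mod 13)
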